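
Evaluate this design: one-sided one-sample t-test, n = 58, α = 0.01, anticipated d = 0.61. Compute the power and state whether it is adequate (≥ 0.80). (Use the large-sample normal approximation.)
Power ≈ 0.99; the study is adequately powered (power ≥ 0.80)

Power calculation (one-sample t-test, normal approximation):
z_β = d · √n - z_α
z_β = 0.61 · √58 - 2.326
z_β = 0.61 · 7.616 - 2.326
z_β = 2.319

Power = Φ(z_β) = Φ(2.319) ≈ 0.990

Effect size d = 0.61 is medium by Cohen's convention (0.2/0.5/0.8).

Threshold: power ≥ 0.80 is conventionally adequate.
Power ≈ 0.99 → the study is adequately powered (power ≥ 0.80).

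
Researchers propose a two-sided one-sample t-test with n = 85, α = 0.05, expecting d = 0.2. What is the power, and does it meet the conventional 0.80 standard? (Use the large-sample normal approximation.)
Power ≈ 0.45; the study is underpowered (power < 0.80)

Power calculation (one-sample t-test, normal approximation):
z_β = d · √n - z_{α/2}
z_β = 0.2 · √85 - 1.960
z_β = 0.2 · 9.220 - 1.960
z_β = -0.116

Power = Φ(z_β) = Φ(-0.116) ≈ 0.454

Effect size d = 0.2 is small by Cohen's convention (0.2/0.5/0.8).

Threshold: power ≥ 0.80 is conventionally adequate.
Power ≈ 0.45 → the study is underpowered (power < 0.80).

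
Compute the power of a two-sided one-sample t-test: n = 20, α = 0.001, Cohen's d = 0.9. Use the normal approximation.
Power ≈ 0.77

Power calculation (one-sample t-test, normal approximation):
z_β = d · √n - z_{α/2}
z_β = 0.9 · √20 - 3.291
z_β = 0.9 · 4.472 - 3.291
z_β = 0.734

Power = Φ(z_β) = Φ(0.734) ≈ 0.769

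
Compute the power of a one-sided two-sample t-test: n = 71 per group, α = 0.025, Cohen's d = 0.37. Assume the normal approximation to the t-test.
Power ≈ 0.60

Power calculation (two-sample t-test, normal approximation):
z_β = d · √(n/2) - z_α
z_β = 0.37 · √(71/2) - 1.960
z_β = 0.37 · 5.958 - 1.960
z_β = 0.245

Power = Φ(z_β) = Φ(0.245) ≈ 0.597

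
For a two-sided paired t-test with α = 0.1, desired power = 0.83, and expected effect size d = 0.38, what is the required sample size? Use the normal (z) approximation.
n = 47 pairs

Sample size formula (paired t-test, normal approximation):
n = ((z_{α/2} + z_β) / d)²

z_{α/2} = 1.645 (for α = 0.1, two-sided)
z_β = 0.954 (for power = 0.83)
d = 0.38

n = ((1.645 + 0.954) / 0.38)²
n = (6.839)²
n ≈ 46.77
Round up to the next whole number: n = 47 pairs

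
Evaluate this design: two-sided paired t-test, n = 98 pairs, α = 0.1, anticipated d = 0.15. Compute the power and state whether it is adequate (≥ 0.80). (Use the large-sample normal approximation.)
Power ≈ 0.44; the study is underpowered (power < 0.80)

Power calculation (paired t-test, normal approximation):
z_β = d · √n - z_{α/2}
z_β = 0.15 · √98 - 1.645
z_β = 0.15 · 9.899 - 1.645
z_β = -0.160

Power = Φ(z_β) = Φ(-0.160) ≈ 0.436

Effect size d = 0.15 is very small by Cohen's convention (0.2/0.5/0.8).

Threshold: power ≥ 0.80 is conventionally adequate.
Power ≈ 0.44 → the study is underpowered (power < 0.80).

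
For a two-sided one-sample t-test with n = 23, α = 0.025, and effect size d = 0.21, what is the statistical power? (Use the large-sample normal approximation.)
Power ≈ 0.11

Power calculation (one-sample t-test, normal approximation):
z_β = d · √n - z_{α/2}
z_β = 0.21 · √23 - 2.241
z_β = 0.21 · 4.796 - 2.241
z_β = -1.234

Power = Φ(z_β) = Φ(-1.234) ≈ 0.109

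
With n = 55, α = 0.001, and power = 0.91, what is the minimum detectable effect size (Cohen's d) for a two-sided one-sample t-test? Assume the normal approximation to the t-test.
d ≈ 0.62

Minimum detectable effect (one-sample t-test, normal approximation):
d = (z_{α/2} + z_β) / √n
d = (3.291 + 1.341) / √55
d = 4.631 / 7.416
d ≈ 0.62

By Cohen's convention (0.2 small / 0.5 medium / 0.8 large): medium effect.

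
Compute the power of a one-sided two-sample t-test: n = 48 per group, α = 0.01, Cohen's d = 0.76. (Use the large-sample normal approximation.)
Power ≈ 0.92

Power calculation (two-sample t-test, normal approximation):
z_β = d · √(n/2) - z_α
z_β = 0.76 · √(48/2) - 2.326
z_β = 0.76 · 4.899 - 2.326
z_β = 1.397

Power = Φ(z_β) = Φ(1.397) ≈ 0.919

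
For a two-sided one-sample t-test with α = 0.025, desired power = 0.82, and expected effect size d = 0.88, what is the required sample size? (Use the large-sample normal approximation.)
n = 13

Sample size formula (one-sample t-test, normal approximation):
n = ((z_{α/2} + z_β) / d)²

z_{α/2} = 2.241 (for α = 0.025, two-sided)
z_β = 0.915 (for power = 0.82)
d = 0.88

n = ((2.241 + 0.915) / 0.88)²
n = (3.586)²
n ≈ 12.86
Round up to the next whole number: n = 13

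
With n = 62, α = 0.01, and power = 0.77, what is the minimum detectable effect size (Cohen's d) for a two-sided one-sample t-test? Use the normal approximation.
d ≈ 0.42

Minimum detectable effect (one-sample t-test, normal approximation):
d = (z_{α/2} + z_β) / √n
d = (2.576 + 0.739) / √62
d = 3.315 / 7.874
d ≈ 0.42

By Cohen's convention (0.2 small / 0.5 medium / 0.8 large): small effect.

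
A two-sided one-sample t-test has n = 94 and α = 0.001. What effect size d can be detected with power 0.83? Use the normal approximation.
d ≈ 0.44

Minimum detectable effect (one-sample t-test, normal approximation):
d = (z_{α/2} + z_β) / √n
d = (3.291 + 0.954) / √94
d = 4.245 / 9.695
d ≈ 0.44

By Cohen's convention (0.2 small / 0.5 medium / 0.8 large): small effect.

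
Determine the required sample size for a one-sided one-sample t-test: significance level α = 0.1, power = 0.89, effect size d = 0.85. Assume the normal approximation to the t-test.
n = 9

Sample size formula (one-sample t-test, normal approximation):
n = ((z_α + z_β) / d)²

z_α = 1.282 (for α = 0.1, one-sided)
z_β = 1.227 (for power = 0.89)
d = 0.85

n = ((1.282 + 1.227) / 0.85)²
n = (2.952)²
n ≈ 8.71
Round up to the next whole number: n = 9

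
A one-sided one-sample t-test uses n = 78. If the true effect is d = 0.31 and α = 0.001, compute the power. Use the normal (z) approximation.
Power ≈ 0.36

Power calculation (one-sample t-test, normal approximation):
z_β = d · √n - z_α
z_β = 0.31 · √78 - 3.090
z_β = 0.31 · 8.832 - 3.090
z_β = -0.352

Power = Φ(z_β) = Φ(-0.352) ≈ 0.362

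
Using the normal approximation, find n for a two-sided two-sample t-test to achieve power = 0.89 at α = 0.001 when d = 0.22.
n = 844 per group

Sample size formula (two-sample t-test, normal approximation):
n = 2 · ((z_{α/2} + z_β) / d)²

z_{α/2} = 3.291 (for α = 0.001, two-sided)
z_β = 1.227 (for power = 0.89)
d = 0.22

n = 2 · ((3.291 + 1.227) / 0.22)²
n = 2 · (20.536)²
n ≈ 843.45
Round up to the next whole number: n = 844 per group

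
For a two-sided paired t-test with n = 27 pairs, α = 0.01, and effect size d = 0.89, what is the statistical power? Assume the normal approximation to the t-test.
Power ≈ 0.98

Power calculation (paired t-test, normal approximation):
z_β = d · √n - z_{α/2}
z_β = 0.89 · √27 - 2.576
z_β = 0.89 · 5.196 - 2.576
z_β = 2.049

Power = Φ(z_β) = Φ(2.049) ≈ 0.980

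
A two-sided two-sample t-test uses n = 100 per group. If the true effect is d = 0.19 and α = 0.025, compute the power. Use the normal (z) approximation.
Power ≈ 0.18

Power calculation (two-sample t-test, normal approximation):
z_β = d · √(n/2) - z_{α/2}
z_β = 0.19 · √(100/2) - 2.241
z_β = 0.19 · 7.071 - 2.241
z_β = -0.898

Power = Φ(z_β) = Φ(-0.898) ≈ 0.185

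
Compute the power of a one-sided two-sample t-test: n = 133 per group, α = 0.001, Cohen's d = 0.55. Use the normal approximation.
Power ≈ 0.92

Power calculation (two-sample t-test, normal approximation):
z_β = d · √(n/2) - z_α
z_β = 0.55 · √(133/2) - 3.090
z_β = 0.55 · 8.155 - 3.090
z_β = 1.395

Power = Φ(z_β) = Φ(1.395) ≈ 0.918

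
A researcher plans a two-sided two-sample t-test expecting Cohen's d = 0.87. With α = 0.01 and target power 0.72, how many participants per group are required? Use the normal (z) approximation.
n = 27 per group

Sample size formula (two-sample t-test, normal approximation):
n = 2 · ((z_{α/2} + z_β) / d)²

z_{α/2} = 2.576 (for α = 0.01, two-sided)
z_β = 0.583 (for power = 0.72)
d = 0.87

n = 2 · ((2.576 + 0.583) / 0.87)²
n = 2 · (3.631)²
n ≈ 26.37
Round up to the next whole number: n = 27 per group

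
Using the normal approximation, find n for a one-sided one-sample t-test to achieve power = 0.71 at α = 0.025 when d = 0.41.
n = 38

Sample size formula (one-sample t-test, normal approximation):
n = ((z_α + z_β) / d)²

z_α = 1.960 (for α = 0.025, one-sided)
z_β = 0.553 (for power = 0.71)
d = 0.41

n = ((1.960 + 0.553) / 0.41)²
n = (6.129)²
n ≈ 37.56
Round up to the next whole number: n = 38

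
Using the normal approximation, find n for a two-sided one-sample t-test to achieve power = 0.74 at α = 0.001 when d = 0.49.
n = 65

Sample size formula (one-sample t-test, normal approximation):
n = ((z_{α/2} + z_β) / d)²

z_{α/2} = 3.291 (for α = 0.001, two-sided)
z_β = 0.643 (for power = 0.74)
d = 0.49

n = ((3.291 + 0.643) / 0.49)²
n = (8.029)²
n ≈ 64.46
Round up to the next whole number: n = 65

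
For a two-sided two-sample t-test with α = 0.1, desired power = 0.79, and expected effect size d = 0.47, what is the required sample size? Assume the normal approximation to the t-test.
n = 55 per group

Sample size formula (two-sample t-test, normal approximation):
n = 2 · ((z_{α/2} + z_β) / d)²

z_{α/2} = 1.645 (for α = 0.1, two-sided)
z_β = 0.806 (for power = 0.79)
d = 0.47

n = 2 · ((1.645 + 0.806) / 0.47)²
n = 2 · (5.215)²
n ≈ 54.39
Round up to the next whole number: n = 55 per group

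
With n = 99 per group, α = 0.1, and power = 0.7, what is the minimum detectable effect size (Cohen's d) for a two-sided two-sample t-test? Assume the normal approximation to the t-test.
d ≈ 0.31

Minimum detectable effect (two-sample t-test, normal approximation):
d = (z_{α/2} + z_β) / √(n/2)
d = (1.645 + 0.524) / √(99/2)
d = 2.169 / 7.036
d ≈ 0.31

By Cohen's convention (0.2 small / 0.5 medium / 0.8 large): small effect.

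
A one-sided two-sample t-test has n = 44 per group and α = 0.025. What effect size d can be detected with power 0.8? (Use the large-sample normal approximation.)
d ≈ 0.60

Minimum detectable effect (two-sample t-test, normal approximation):
d = (z_α + z_β) / √(n/2)
d = (1.960 + 0.842) / √(44/2)
d = 2.802 / 4.690
d ≈ 0.60

By Cohen's convention (0.2 small / 0.5 medium / 0.8 large): medium effect.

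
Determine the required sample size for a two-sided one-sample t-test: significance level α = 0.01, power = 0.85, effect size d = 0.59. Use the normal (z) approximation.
n = 38

Sample size formula (one-sample t-test, normal approximation):
n = ((z_{α/2} + z_β) / d)²

z_{α/2} = 2.576 (for α = 0.01, two-sided)
z_β = 1.036 (for power = 0.85)
d = 0.59

n = ((2.576 + 1.036) / 0.59)²
n = (6.122)²
n ≈ 37.48
Round up to the next whole number: n = 38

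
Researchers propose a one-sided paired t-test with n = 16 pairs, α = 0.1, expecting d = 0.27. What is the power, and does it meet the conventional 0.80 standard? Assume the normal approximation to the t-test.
Power ≈ 0.42; the study is underpowered (power < 0.80)

Power calculation (paired t-test, normal approximation):
z_β = d · √n - z_α
z_β = 0.27 · √16 - 1.282
z_β = 0.27 · 4.000 - 1.282
z_β = -0.202

Power = Φ(z_β) = Φ(-0.202) ≈ 0.420

Effect size d = 0.27 is small by Cohen's convention (0.2/0.5/0.8).

Threshold: power ≥ 0.80 is conventionally adequate.
Power ≈ 0.42 → the study is underpowered (power < 0.80).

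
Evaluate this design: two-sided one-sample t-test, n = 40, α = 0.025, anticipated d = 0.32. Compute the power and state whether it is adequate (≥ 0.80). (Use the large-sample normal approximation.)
Power ≈ 0.41; the study is underpowered (power < 0.80)

Power calculation (one-sample t-test, normal approximation):
z_β = d · √n - z_{α/2}
z_β = 0.32 · √40 - 2.241
z_β = 0.32 · 6.325 - 2.241
z_β = -0.218

Power = Φ(z_β) = Φ(-0.218) ≈ 0.414

Effect size d = 0.32 is small by Cohen's convention (0.2/0.5/0.8).

Threshold: power ≥ 0.80 is conventionally adequate.
Power ≈ 0.41 → the study is underpowered (power < 0.80).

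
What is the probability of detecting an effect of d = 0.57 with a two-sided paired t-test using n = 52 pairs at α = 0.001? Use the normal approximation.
Power ≈ 0.79

Power calculation (paired t-test, normal approximation):
z_β = d · √n - z_{α/2}
z_β = 0.57 · √52 - 3.291
z_β = 0.57 · 7.211 - 3.291
z_β = 0.820

Power = Φ(z_β) = Φ(0.820) ≈ 0.794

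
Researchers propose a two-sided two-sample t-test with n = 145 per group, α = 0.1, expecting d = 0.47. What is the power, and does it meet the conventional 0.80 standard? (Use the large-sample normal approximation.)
Power ≈ 0.99; the study is adequately powered (power ≥ 0.80)

Power calculation (two-sample t-test, normal approximation):
z_β = d · √(n/2) - z_{α/2}
z_β = 0.47 · √(145/2) - 1.645
z_β = 0.47 · 8.515 - 1.645
z_β = 2.357

Power = Φ(z_β) = Φ(2.357) ≈ 0.991

Effect size d = 0.47 is small by Cohen's convention (0.2/0.5/0.8).

Threshold: power ≥ 0.80 is conventionally adequate.
Power ≈ 0.99 → the study is adequately powered (power ≥ 0.80).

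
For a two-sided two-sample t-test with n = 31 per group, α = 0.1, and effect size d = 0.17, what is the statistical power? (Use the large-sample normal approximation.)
Power ≈ 0.16

Power calculation (two-sample t-test, normal approximation):
z_β = d · √(n/2) - z_{α/2}
z_β = 0.17 · √(31/2) - 1.645
z_β = 0.17 · 3.937 - 1.645
z_β = -0.976

Power = Φ(z_β) = Φ(-0.976) ≈ 0.165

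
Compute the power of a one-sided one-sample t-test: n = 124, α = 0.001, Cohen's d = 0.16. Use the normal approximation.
Power ≈ 0.10

Power calculation (one-sample t-test, normal approximation):
z_β = d · √n - z_α
z_β = 0.16 · √124 - 3.090
z_β = 0.16 · 11.136 - 3.090
z_β = -1.309

Power = Φ(z_β) = Φ(-1.309) ≈ 0.095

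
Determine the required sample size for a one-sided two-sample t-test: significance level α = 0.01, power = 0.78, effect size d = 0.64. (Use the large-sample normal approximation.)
n = 47 per group

Sample size formula (two-sample t-test, normal approximation):
n = 2 · ((z_α + z_β) / d)²

z_α = 2.326 (for α = 0.01, one-sided)
z_β = 0.772 (for power = 0.78)
d = 0.64

n = 2 · ((2.326 + 0.772) / 0.64)²
n = 2 · (4.841)²
n ≈ 46.87
Round up to the next whole number: n = 47 per group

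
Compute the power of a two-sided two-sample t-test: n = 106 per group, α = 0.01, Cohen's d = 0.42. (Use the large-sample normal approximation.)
Power ≈ 0.69

Power calculation (two-sample t-test, normal approximation):
z_β = d · √(n/2) - z_{α/2}
z_β = 0.42 · √(106/2) - 2.576
z_β = 0.42 · 7.280 - 2.576
z_β = 0.482

Power = Φ(z_β) = Φ(0.482) ≈ 0.685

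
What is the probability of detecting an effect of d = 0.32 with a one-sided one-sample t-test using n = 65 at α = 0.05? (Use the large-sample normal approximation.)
Power ≈ 0.83

Power calculation (one-sample t-test, normal approximation):
z_β = d · √n - z_α
z_β = 0.32 · √65 - 1.645
z_β = 0.32 · 8.062 - 1.645
z_β = 0.935

Power = Φ(z_β) = Φ(0.935) ≈ 0.825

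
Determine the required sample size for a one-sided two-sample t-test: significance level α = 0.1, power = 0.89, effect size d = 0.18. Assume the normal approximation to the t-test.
n = 389 per group

Sample size formula (two-sample t-test, normal approximation):
n = 2 · ((z_α + z_β) / d)²

z_α = 1.282 (for α = 0.1, one-sided)
z_β = 1.227 (for power = 0.89)
d = 0.18

n = 2 · ((1.282 + 1.227) / 0.18)²
n = 2 · (13.939)²
n ≈ 388.59
Round up to the next whole number: n = 389 per group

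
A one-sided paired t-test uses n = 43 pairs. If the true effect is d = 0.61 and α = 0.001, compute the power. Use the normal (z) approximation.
Power ≈ 0.82

Power calculation (paired t-test, normal approximation):
z_β = d · √n - z_α
z_β = 0.61 · √43 - 3.090
z_β = 0.61 · 6.557 - 3.090
z_β = 0.910

Power = Φ(z_β) = Φ(0.910) ≈ 0.819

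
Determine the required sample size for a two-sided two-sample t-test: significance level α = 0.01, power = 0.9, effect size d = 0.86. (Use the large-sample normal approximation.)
n = 41 per group

Sample size formula (two-sample t-test, normal approximation):
n = 2 · ((z_{α/2} + z_β) / d)²

z_{α/2} = 2.576 (for α = 0.01, two-sided)
z_β = 1.282 (for power = 0.9)
d = 0.86

n = 2 · ((2.576 + 1.282) / 0.86)²
n = 2 · (4.486)²
n ≈ 40.25
Round up to the next whole number: n = 41 per group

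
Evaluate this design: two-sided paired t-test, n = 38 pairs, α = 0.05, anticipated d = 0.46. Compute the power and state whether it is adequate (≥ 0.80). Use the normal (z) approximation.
Power ≈ 0.81; the study is adequately powered (power ≥ 0.80)

Power calculation (paired t-test, normal approximation):
z_β = d · √n - z_{α/2}
z_β = 0.46 · √38 - 1.960
z_β = 0.46 · 6.164 - 1.960
z_β = 0.876

Power = Φ(z_β) = Φ(0.876) ≈ 0.809

Effect size d = 0.46 is small by Cohen's convention (0.2/0.5/0.8).

Threshold: power ≥ 0.80 is conventionally adequate.
Power ≈ 0.81 → the study is adequately powered (power ≥ 0.80).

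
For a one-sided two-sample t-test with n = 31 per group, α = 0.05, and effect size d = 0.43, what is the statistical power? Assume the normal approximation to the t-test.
Power ≈ 0.52

Power calculation (two-sample t-test, normal approximation):
z_β = d · √(n/2) - z_α
z_β = 0.43 · √(31/2) - 1.645
z_β = 0.43 · 3.937 - 1.645
z_β = 0.048

Power = Φ(z_β) = Φ(0.048) ≈ 0.519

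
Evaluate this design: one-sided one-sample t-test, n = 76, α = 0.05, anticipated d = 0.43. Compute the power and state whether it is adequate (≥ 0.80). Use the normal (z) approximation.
Power ≈ 0.98; the study is adequately powered (power ≥ 0.80)

Power calculation (one-sample t-test, normal approximation):
z_β = d · √n - z_α
z_β = 0.43 · √76 - 1.645
z_β = 0.43 · 8.718 - 1.645
z_β = 2.104

Power = Φ(z_β) = Φ(2.104) ≈ 0.982

Effect size d = 0.43 is small by Cohen's convention (0.2/0.5/0.8).

Threshold: power ≥ 0.80 is conventionally adequate.
Power ≈ 0.98 → the study is adequately powered (power ≥ 0.80).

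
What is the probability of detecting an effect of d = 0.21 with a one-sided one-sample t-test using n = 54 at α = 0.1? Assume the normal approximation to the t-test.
Power ≈ 0.60

Power calculation (one-sample t-test, normal approximation):
z_β = d · √n - z_α
z_β = 0.21 · √54 - 1.282
z_β = 0.21 · 7.348 - 1.282
z_β = 0.262

Power = Φ(z_β) = Φ(0.262) ≈ 0.603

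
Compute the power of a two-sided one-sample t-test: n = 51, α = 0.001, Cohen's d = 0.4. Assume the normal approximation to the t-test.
Power ≈ 0.33

Power calculation (one-sample t-test, normal approximation):
z_β = d · √n - z_{α/2}
z_β = 0.4 · √51 - 3.291
z_β = 0.4 · 7.141 - 3.291
z_β = -0.434

Power = Φ(z_β) = Φ(-0.434) ≈ 0.332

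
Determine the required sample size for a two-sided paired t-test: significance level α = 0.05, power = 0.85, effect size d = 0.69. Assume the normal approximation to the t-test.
n = 19 pairs

Sample size formula (paired t-test, normal approximation):
n = ((z_{α/2} + z_β) / d)²

z_{α/2} = 1.960 (for α = 0.05, two-sided)
z_β = 1.036 (for power = 0.85)
d = 0.69

n = ((1.960 + 1.036) / 0.69)²
n = (4.342)²
n ≈ 18.85
Round up to the next whole number: n = 19 pairs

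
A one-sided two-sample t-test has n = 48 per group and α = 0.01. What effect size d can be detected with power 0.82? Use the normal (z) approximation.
d ≈ 0.66

Minimum detectable effect (two-sample t-test, normal approximation):
d = (z_α + z_β) / √(n/2)
d = (2.326 + 0.915) / √(48/2)
d = 3.242 / 4.899
d ≈ 0.66

By Cohen's convention (0.2 small / 0.5 medium / 0.8 large): medium effect.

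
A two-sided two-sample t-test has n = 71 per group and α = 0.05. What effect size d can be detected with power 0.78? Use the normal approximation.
d ≈ 0.46

Minimum detectable effect (two-sample t-test, normal approximation):
d = (z_{α/2} + z_β) / √(n/2)
d = (1.960 + 0.772) / √(71/2)
d = 2.732 / 5.958
d ≈ 0.46

By Cohen's convention (0.2 small / 0.5 medium / 0.8 large): small effect.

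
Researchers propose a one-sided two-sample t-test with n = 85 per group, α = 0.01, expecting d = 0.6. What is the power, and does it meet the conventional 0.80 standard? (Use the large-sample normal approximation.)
Power ≈ 0.94; the study is adequately powered (power ≥ 0.80)

Power calculation (two-sample t-test, normal approximation):
z_β = d · √(n/2) - z_α
z_β = 0.6 · √(85/2) - 2.326
z_β = 0.6 · 6.519 - 2.326
z_β = 1.585

Power = Φ(z_β) = Φ(1.585) ≈ 0.944

Effect size d = 0.6 is medium by Cohen's convention (0.2/0.5/0.8).

Threshold: power ≥ 0.80 is conventionally adequate.
Power ≈ 0.94 → the study is adequately powered (power ≥ 0.80).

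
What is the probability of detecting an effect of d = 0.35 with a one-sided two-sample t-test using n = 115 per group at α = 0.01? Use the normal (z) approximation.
Power ≈ 0.63

Power calculation (two-sample t-test, normal approximation):
z_β = d · √(n/2) - z_α
z_β = 0.35 · √(115/2) - 2.326
z_β = 0.35 · 7.583 - 2.326
z_β = 0.328

Power = Φ(z_β) = Φ(0.328) ≈ 0.628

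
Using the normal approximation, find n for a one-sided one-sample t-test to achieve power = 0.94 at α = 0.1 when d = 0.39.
n = 53

Sample size formula (one-sample t-test, normal approximation):
n = ((z_α + z_β) / d)²

z_α = 1.282 (for α = 0.1, one-sided)
z_β = 1.555 (for power = 0.94)
d = 0.39

n = ((1.282 + 1.555) / 0.39)²
n = (7.274)²
n ≈ 52.91
Round up to the next whole number: n = 53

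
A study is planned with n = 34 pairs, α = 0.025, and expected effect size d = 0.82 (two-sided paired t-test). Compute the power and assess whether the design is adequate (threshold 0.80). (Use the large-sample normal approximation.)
Power ≈ 0.99; the study is adequately powered (power ≥ 0.80)

Power calculation (paired t-test, normal approximation):
z_β = d · √n - z_{α/2}
z_β = 0.82 · √34 - 2.241
z_β = 0.82 · 5.831 - 2.241
z_β = 2.540

Power = Φ(z_β) = Φ(2.540) ≈ 0.994

Effect size d = 0.82 is large by Cohen's convention (0.2/0.5/0.8).

Threshold: power ≥ 0.80 is conventionally adequate.
Power ≈ 0.99 → the study is adequately powered (power ≥ 0.80).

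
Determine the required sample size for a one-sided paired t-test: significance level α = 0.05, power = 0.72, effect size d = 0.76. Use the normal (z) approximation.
n = 9 pairs

Sample size formula (paired t-test, normal approximation):
n = ((z_α + z_β) / d)²

z_α = 1.645 (for α = 0.05, one-sided)
z_β = 0.583 (for power = 0.72)
d = 0.76

n = ((1.645 + 0.583) / 0.76)²
n = (2.932)²
n ≈ 8.60
Round up to the next whole number: n = 9 pairs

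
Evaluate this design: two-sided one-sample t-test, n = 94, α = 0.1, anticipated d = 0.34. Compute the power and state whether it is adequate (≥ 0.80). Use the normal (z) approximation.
Power ≈ 0.95; the study is adequately powered (power ≥ 0.80)

Power calculation (one-sample t-test, normal approximation):
z_β = d · √n - z_{α/2}
z_β = 0.34 · √94 - 1.645
z_β = 0.34 · 9.695 - 1.645
z_β = 1.652

Power = Φ(z_β) = Φ(1.652) ≈ 0.951

Effect size d = 0.34 is small by Cohen's convention (0.2/0.5/0.8).

Threshold: power ≥ 0.80 is conventionally adequate.
Power ≈ 0.95 → the study is adequately powered (power ≥ 0.80).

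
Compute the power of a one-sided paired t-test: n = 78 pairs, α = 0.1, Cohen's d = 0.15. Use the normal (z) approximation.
Power ≈ 0.52

Power calculation (paired t-test, normal approximation):
z_β = d · √n - z_α
z_β = 0.15 · √78 - 1.282
z_β = 0.15 · 8.832 - 1.282
z_β = 0.043

Power = Φ(z_β) = Φ(0.043) ≈ 0.517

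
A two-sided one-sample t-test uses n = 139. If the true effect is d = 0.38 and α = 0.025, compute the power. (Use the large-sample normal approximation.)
Power ≈ 0.99

Power calculation (one-sample t-test, normal approximation):
z_β = d · √n - z_{α/2}
z_β = 0.38 · √139 - 2.241
z_β = 0.38 · 11.790 - 2.241
z_β = 2.239

Power = Φ(z_β) = Φ(2.239) ≈ 0.987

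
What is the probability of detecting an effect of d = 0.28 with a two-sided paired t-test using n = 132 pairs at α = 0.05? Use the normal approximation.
Power ≈ 0.90

Power calculation (paired t-test, normal approximation):
z_β = d · √n - z_{α/2}
z_β = 0.28 · √132 - 1.960
z_β = 0.28 · 11.489 - 1.960
z_β = 1.257

Power = Φ(z_β) = Φ(1.257) ≈ 0.896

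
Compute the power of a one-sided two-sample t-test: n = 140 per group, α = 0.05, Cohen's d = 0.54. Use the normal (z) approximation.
Power ≈ 1.00

Power calculation (two-sample t-test, normal approximation):
z_β = d · √(n/2) - z_α
z_β = 0.54 · √(140/2) - 1.645
z_β = 0.54 · 8.367 - 1.645
z_β = 2.873

Power = Φ(z_β) = Φ(2.873) ≈ 0.998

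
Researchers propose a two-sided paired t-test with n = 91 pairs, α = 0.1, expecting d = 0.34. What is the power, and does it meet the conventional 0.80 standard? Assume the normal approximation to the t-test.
Power ≈ 0.95; the study is adequately powered (power ≥ 0.80)

Power calculation (paired t-test, normal approximation):
z_β = d · √n - z_{α/2}
z_β = 0.34 · √91 - 1.645
z_β = 0.34 · 9.539 - 1.645
z_β = 1.599

Power = Φ(z_β) = Φ(1.599) ≈ 0.945

Effect size d = 0.34 is small by Cohen's convention (0.2/0.5/0.8).

Threshold: power ≥ 0.80 is conventionally adequate.
Power ≈ 0.95 → the study is adequately powered (power ≥ 0.80).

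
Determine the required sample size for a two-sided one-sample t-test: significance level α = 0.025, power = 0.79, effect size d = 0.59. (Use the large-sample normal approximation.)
n = 27

Sample size formula (one-sample t-test, normal approximation):
n = ((z_{α/2} + z_β) / d)²

z_{α/2} = 2.241 (for α = 0.025, two-sided)
z_β = 0.806 (for power = 0.79)
d = 0.59

n = ((2.241 + 0.806) / 0.59)²
n = (5.164)²
n ≈ 26.67
Round up to the next whole number: n = 27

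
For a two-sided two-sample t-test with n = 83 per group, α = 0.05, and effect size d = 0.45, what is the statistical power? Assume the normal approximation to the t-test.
Power ≈ 0.83

Power calculation (two-sample t-test, normal approximation):
z_β = d · √(n/2) - z_{α/2}
z_β = 0.45 · √(83/2) - 1.960
z_β = 0.45 · 6.442 - 1.960
z_β = 0.939

Power = Φ(z_β) = Φ(0.939) ≈ 0.826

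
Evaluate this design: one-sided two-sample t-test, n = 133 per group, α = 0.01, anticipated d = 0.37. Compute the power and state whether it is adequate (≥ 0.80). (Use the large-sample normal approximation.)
Power ≈ 0.76; the study is underpowered (power < 0.80)

Power calculation (two-sample t-test, normal approximation):
z_β = d · √(n/2) - z_α
z_β = 0.37 · √(133/2) - 2.326
z_β = 0.37 · 8.155 - 2.326
z_β = 0.691

Power = Φ(z_β) = Φ(0.691) ≈ 0.755

Effect size d = 0.37 is small by Cohen's convention (0.2/0.5/0.8).

Threshold: power ≥ 0.80 is conventionally adequate.
Power ≈ 0.76 → the study is underpowered (power < 0.80).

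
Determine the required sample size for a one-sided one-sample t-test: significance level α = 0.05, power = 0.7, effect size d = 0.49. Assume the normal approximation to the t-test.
n = 20

Sample size formula (one-sample t-test, normal approximation):
n = ((z_α + z_β) / d)²

z_α = 1.645 (for α = 0.05, one-sided)
z_β = 0.524 (for power = 0.7)
d = 0.49

n = ((1.645 + 0.524) / 0.49)²
n = (4.427)²
n ≈ 19.60
Round up to the next whole number: n = 20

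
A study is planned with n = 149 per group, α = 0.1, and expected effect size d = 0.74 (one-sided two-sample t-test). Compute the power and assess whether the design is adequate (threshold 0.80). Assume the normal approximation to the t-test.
Power ≈ 1.00; the study is adequately powered (power ≥ 0.80)

Power calculation (two-sample t-test, normal approximation):
z_β = d · √(n/2) - z_α
z_β = 0.74 · √(149/2) - 1.282
z_β = 0.74 · 8.631 - 1.282
z_β = 5.106

Power = Φ(z_β) = Φ(5.106) ≈ 1.000

Effect size d = 0.74 is medium by Cohen's convention (0.2/0.5/0.8).

Threshold: power ≥ 0.80 is conventionally adequate.
Power ≈ 1.00 → the study is adequately powered (power ≥ 0.80).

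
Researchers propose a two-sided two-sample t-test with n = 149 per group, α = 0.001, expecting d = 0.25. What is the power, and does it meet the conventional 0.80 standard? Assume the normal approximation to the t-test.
Power ≈ 0.13; the study is underpowered (power < 0.80)

Power calculation (two-sample t-test, normal approximation):
z_β = d · √(n/2) - z_{α/2}
z_β = 0.25 · √(149/2) - 3.291
z_β = 0.25 · 8.631 - 3.291
z_β = -1.133

Power = Φ(z_β) = Φ(-1.133) ≈ 0.129

Effect size d = 0.25 is small by Cohen's convention (0.2/0.5/0.8).

Threshold: power ≥ 0.80 is conventionally adequate.
Power ≈ 0.13 → the study is underpowered (power < 0.80).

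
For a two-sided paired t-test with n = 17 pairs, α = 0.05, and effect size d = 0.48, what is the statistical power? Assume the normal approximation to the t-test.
Power ≈ 0.51

Power calculation (paired t-test, normal approximation):
z_β = d · √n - z_{α/2}
z_β = 0.48 · √17 - 1.960
z_β = 0.48 · 4.123 - 1.960
z_β = 0.019

Power = Φ(z_β) = Φ(0.019) ≈ 0.508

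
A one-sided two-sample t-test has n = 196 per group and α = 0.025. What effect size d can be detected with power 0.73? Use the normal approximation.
d ≈ 0.26

Minimum detectable effect (two-sample t-test, normal approximation):
d = (z_α + z_β) / √(n/2)
d = (1.960 + 0.613) / √(196/2)
d = 2.573 / 9.899
d ≈ 0.26

By Cohen's convention (0.2 small / 0.5 medium / 0.8 large): small effect.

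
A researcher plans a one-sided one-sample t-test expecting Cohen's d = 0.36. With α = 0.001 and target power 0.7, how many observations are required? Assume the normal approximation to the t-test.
n = 101

Sample size formula (one-sample t-test, normal approximation):
n = ((z_α + z_β) / d)²

z_α = 3.090 (for α = 0.001, one-sided)
z_β = 0.524 (for power = 0.7)
d = 0.36

n = ((3.090 + 0.524) / 0.36)²
n = (10.039)²
n ≈ 100.78
Round up to the next whole number: n = 101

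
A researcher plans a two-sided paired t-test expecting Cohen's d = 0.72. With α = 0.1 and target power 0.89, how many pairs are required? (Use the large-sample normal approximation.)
n = 16 pairs

Sample size formula (paired t-test, normal approximation):
n = ((z_{α/2} + z_β) / d)²

z_{α/2} = 1.645 (for α = 0.1, two-sided)
z_β = 1.227 (for power = 0.89)
d = 0.72

n = ((1.645 + 1.227) / 0.72)²
n = (3.989)²
n ≈ 15.91
Round up to the next whole number: n = 16 pairs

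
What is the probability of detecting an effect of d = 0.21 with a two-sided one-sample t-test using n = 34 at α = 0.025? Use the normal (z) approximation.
Power ≈ 0.15

Power calculation (one-sample t-test, normal approximation):
z_β = d · √n - z_{α/2}
z_β = 0.21 · √34 - 2.241
z_β = 0.21 · 5.831 - 2.241
z_β = -1.017

Power = Φ(z_β) = Φ(-1.017) ≈ 0.155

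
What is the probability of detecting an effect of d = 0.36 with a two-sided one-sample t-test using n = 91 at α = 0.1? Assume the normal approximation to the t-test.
Power ≈ 0.96

Power calculation (one-sample t-test, normal approximation):
z_β = d · √n - z_{α/2}
z_β = 0.36 · √91 - 1.645
z_β = 0.36 · 9.539 - 1.645
z_β = 1.789

Power = Φ(z_β) = Φ(1.789) ≈ 0.963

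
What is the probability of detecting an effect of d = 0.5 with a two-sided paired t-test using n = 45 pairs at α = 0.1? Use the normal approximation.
Power ≈ 0.96

Power calculation (paired t-test, normal approximation):
z_β = d · √n - z_{α/2}
z_β = 0.5 · √45 - 1.645
z_β = 0.5 · 6.708 - 1.645
z_β = 1.709

Power = Φ(z_β) = Φ(1.709) ≈ 0.956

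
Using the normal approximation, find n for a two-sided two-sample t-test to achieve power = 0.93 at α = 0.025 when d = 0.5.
n = 111 per group

Sample size formula (two-sample t-test, normal approximation):
n = 2 · ((z_{α/2} + z_β) / d)²

z_{α/2} = 2.241 (for α = 0.025, two-sided)
z_β = 1.476 (for power = 0.93)
d = 0.5

n = 2 · ((2.241 + 1.476) / 0.5)²
n = 2 · (7.434)²
n ≈ 110.53
Round up to the next whole number: n = 111 per group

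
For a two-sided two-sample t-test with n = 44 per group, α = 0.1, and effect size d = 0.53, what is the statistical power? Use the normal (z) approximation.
Power ≈ 0.80

Power calculation (two-sample t-test, normal approximation):
z_β = d · √(n/2) - z_{α/2}
z_β = 0.53 · √(44/2) - 1.645
z_β = 0.53 · 4.690 - 1.645
z_β = 0.841

Power = Φ(z_β) = Φ(0.841) ≈ 0.800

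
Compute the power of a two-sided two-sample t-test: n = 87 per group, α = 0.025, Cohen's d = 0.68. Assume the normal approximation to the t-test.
Power ≈ 0.99

Power calculation (two-sample t-test, normal approximation):
z_β = d · √(n/2) - z_{α/2}
z_β = 0.68 · √(87/2) - 2.241
z_β = 0.68 · 6.595 - 2.241
z_β = 2.244

Power = Φ(z_β) = Φ(2.244) ≈ 0.988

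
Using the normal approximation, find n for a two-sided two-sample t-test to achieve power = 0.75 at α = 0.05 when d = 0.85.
n = 20 per group

Sample size formula (two-sample t-test, normal approximation):
n = 2 · ((z_{α/2} + z_β) / d)²

z_{α/2} = 1.960 (for α = 0.05, two-sided)
z_β = 0.674 (for power = 0.75)
d = 0.85

n = 2 · ((1.960 + 0.674) / 0.85)²
n = 2 · (3.099)²
n ≈ 19.21
Round up to the next whole number: n = 20 per group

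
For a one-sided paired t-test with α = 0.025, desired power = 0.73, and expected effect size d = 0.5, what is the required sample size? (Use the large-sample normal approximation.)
n = 27 pairs

Sample size formula (paired t-test, normal approximation):
n = ((z_α + z_β) / d)²

z_α = 1.960 (for α = 0.025, one-sided)
z_β = 0.613 (for power = 0.73)
d = 0.5

n = ((1.960 + 0.613) / 0.5)²
n = (5.146)²
n ≈ 26.48
Round up to the next whole number: n = 27 pairs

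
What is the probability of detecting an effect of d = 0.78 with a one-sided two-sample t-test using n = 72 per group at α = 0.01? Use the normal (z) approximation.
Power ≈ 0.99

Power calculation (two-sample t-test, normal approximation):
z_β = d · √(n/2) - z_α
z_β = 0.78 · √(72/2) - 2.326
z_β = 0.78 · 6.000 - 2.326
z_β = 2.354

Power = Φ(z_β) = Φ(2.354) ≈ 0.991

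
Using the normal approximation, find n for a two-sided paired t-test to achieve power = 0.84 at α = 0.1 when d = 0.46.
n = 33 pairs

Sample size formula (paired t-test, normal approximation):
n = ((z_{α/2} + z_β) / d)²

z_{α/2} = 1.645 (for α = 0.1, two-sided)
z_β = 0.994 (for power = 0.84)
d = 0.46

n = ((1.645 + 0.994) / 0.46)²
n = (5.737)²
n ≈ 32.91
Round up to the next whole number: n = 33 pairs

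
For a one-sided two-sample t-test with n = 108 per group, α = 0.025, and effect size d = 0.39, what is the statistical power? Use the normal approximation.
Power ≈ 0.82

Power calculation (two-sample t-test, normal approximation):
z_β = d · √(n/2) - z_α
z_β = 0.39 · √(108/2) - 1.960
z_β = 0.39 · 7.348 - 1.960
z_β = 0.906

Power = Φ(z_β) = Φ(0.906) ≈ 0.818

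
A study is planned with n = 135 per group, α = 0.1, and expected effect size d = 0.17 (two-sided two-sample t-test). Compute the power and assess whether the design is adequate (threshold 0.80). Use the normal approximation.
Power ≈ 0.40; the study is underpowered (power < 0.80)

Power calculation (two-sample t-test, normal approximation):
z_β = d · √(n/2) - z_{α/2}
z_β = 0.17 · √(135/2) - 1.645
z_β = 0.17 · 8.216 - 1.645
z_β = -0.248

Power = Φ(z_β) = Φ(-0.248) ≈ 0.402

Effect size d = 0.17 is very small by Cohen's convention (0.2/0.5/0.8).

Threshold: power ≥ 0.80 is conventionally adequate.
Power ≈ 0.40 → the study is underpowered (power < 0.80).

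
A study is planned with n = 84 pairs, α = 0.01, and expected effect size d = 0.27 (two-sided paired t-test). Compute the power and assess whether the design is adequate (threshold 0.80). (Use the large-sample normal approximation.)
Power ≈ 0.46; the study is underpowered (power < 0.80)

Power calculation (paired t-test, normal approximation):
z_β = d · √n - z_{α/2}
z_β = 0.27 · √84 - 2.576
z_β = 0.27 · 9.165 - 2.576
z_β = -0.101

Power = Φ(z_β) = Φ(-0.101) ≈ 0.460

Effect size d = 0.27 is small by Cohen's convention (0.2/0.5/0.8).

Threshold: power ≥ 0.80 is conventionally adequate.
Power ≈ 0.46 → the study is underpowered (power < 0.80).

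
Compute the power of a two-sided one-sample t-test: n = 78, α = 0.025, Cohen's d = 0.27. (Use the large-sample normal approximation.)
Power ≈ 0.56

Power calculation (one-sample t-test, normal approximation):
z_β = d · √n - z_{α/2}
z_β = 0.27 · √78 - 2.241
z_β = 0.27 · 8.832 - 2.241
z_β = 0.143

Power = Φ(z_β) = Φ(0.143) ≈ 0.557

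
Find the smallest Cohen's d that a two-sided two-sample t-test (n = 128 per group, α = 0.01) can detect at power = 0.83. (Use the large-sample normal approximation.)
d ≈ 0.44

Minimum detectable effect (two-sample t-test, normal approximation):
d = (z_{α/2} + z_β) / √(n/2)
d = (2.576 + 0.954) / √(128/2)
d = 3.530 / 8.000
d ≈ 0.44

By Cohen's convention (0.2 small / 0.5 medium / 0.8 large): small effect.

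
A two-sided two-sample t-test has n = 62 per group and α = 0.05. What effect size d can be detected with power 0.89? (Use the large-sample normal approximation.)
d ≈ 0.57

Minimum detectable effect (two-sample t-test, normal approximation):
d = (z_{α/2} + z_β) / √(n/2)
d = (1.960 + 1.227) / √(62/2)
d = 3.186 / 5.568
d ≈ 0.57

By Cohen's convention (0.2 small / 0.5 medium / 0.8 large): medium effect.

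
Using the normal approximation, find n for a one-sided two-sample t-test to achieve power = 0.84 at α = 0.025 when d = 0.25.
n = 280 per group

Sample size formula (two-sample t-test, normal approximation):
n = 2 · ((z_α + z_β) / d)²

z_α = 1.960 (for α = 0.025, one-sided)
z_β = 0.994 (for power = 0.84)
d = 0.25

n = 2 · ((1.960 + 0.994) / 0.25)²
n = 2 · (11.816)²
n ≈ 279.24
Round up to the next whole number: n = 280 per group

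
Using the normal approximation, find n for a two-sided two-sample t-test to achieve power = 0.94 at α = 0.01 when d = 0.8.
n = 54 per group

Sample size formula (two-sample t-test, normal approximation):
n = 2 · ((z_{α/2} + z_β) / d)²

z_{α/2} = 2.576 (for α = 0.01, two-sided)
z_β = 1.555 (for power = 0.94)
d = 0.8

n = 2 · ((2.576 + 1.555) / 0.8)²
n = 2 · (5.164)²
n ≈ 53.33
Round up to the next whole number: n = 54 per group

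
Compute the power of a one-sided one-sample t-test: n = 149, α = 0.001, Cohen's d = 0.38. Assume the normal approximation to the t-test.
Power ≈ 0.94

Power calculation (one-sample t-test, normal approximation):
z_β = d · √n - z_α
z_β = 0.38 · √149 - 3.090
z_β = 0.38 · 12.207 - 3.090
z_β = 1.548

Power = Φ(z_β) = Φ(1.548) ≈ 0.939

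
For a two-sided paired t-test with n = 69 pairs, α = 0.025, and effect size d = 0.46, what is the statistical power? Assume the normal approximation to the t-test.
Power ≈ 0.94

Power calculation (paired t-test, normal approximation):
z_β = d · √n - z_{α/2}
z_β = 0.46 · √69 - 2.241
z_β = 0.46 · 8.307 - 2.241
z_β = 1.580

Power = Φ(z_β) = Φ(1.580) ≈ 0.943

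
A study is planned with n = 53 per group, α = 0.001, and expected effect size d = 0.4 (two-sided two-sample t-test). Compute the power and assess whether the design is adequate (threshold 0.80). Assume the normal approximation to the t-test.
Power ≈ 0.11; the study is underpowered (power < 0.80)

Power calculation (two-sample t-test, normal approximation):
z_β = d · √(n/2) - z_{α/2}
z_β = 0.4 · √(53/2) - 3.291
z_β = 0.4 · 5.148 - 3.291
z_β = -1.231

Power = Φ(z_β) = Φ(-1.231) ≈ 0.109

Effect size d = 0.4 is small by Cohen's convention (0.2/0.5/0.8).

Threshold: power ≥ 0.80 is conventionally adequate.
Power ≈ 0.11 → the study is underpowered (power < 0.80).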